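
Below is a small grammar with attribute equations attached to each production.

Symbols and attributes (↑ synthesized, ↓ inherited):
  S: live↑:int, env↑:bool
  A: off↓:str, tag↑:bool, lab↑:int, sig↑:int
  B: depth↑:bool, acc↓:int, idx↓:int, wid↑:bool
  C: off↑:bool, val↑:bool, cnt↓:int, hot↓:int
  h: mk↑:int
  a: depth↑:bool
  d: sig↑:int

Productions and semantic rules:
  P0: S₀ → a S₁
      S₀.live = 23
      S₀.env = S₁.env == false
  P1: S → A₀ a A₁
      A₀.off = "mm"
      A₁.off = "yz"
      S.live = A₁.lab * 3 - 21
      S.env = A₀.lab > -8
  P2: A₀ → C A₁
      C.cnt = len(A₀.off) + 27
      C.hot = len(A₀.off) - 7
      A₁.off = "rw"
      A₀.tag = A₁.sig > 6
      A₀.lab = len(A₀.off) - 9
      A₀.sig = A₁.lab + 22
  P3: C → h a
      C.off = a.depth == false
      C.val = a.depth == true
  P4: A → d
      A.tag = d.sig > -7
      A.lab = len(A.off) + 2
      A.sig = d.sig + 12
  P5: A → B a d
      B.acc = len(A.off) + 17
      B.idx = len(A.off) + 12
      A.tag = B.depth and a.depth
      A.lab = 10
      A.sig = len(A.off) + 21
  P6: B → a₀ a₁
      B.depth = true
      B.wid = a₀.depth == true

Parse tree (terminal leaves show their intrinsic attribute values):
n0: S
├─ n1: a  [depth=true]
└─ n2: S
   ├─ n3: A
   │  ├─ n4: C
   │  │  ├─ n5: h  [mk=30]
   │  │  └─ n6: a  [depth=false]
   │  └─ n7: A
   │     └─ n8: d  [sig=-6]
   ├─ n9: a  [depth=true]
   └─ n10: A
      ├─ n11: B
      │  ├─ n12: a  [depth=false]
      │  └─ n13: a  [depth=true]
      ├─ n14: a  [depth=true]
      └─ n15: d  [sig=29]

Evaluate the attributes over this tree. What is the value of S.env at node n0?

1. n1.depth = true  [terminal]
2. n3.off = "mm"  ["mm"]
3. n4.cnt = 29  [len(A₀.off) + 27]
4. n4.hot = -5  [len(A₀.off) - 7]
5. n5.mk = 30  [terminal]
6. n6.depth = false  [terminal]
7. n4.off = true  [a.depth == false]
8. n4.val = false  [a.depth == true]
9. n7.off = "rw"  ["rw"]
10. n8.sig = -6  [terminal]
11. n7.tag = true  [d.sig > -7]
12. n7.lab = 4  [len(A.off) + 2]
13. n7.sig = 6  [d.sig + 12]
14. n3.tag = false  [A₁.sig > 6]
15. n3.lab = -7  [len(A₀.off) - 9]
16. n3.sig = 26  [A₁.lab + 22]
17. n9.depth = true  [terminal]
18. n10.off = "yz"  ["yz"]
19. n11.acc = 19  [len(A.off) + 17]
20. n11.idx = 14  [len(A.off) + 12]
21. n12.depth = false  [terminal]
22. n13.depth = true  [terminal]
23. n11.depth = true  [true]
24. n11.wid = false  [a₀.depth == true]
25. n14.depth = true  [terminal]
26. n15.sig = 29  [terminal]
27. n10.tag = true  [B.depth and a.depth]
28. n10.lab = 10  [10]
29. n10.sig = 23  [len(A.off) + 21]
30. n2.live = 9  [A₁.lab * 3 - 21]
31. n2.env = true  [A₀.lab > -8]
32. n0.live = 23  [23]
33. n0.env = false  [S₁.env == false]

false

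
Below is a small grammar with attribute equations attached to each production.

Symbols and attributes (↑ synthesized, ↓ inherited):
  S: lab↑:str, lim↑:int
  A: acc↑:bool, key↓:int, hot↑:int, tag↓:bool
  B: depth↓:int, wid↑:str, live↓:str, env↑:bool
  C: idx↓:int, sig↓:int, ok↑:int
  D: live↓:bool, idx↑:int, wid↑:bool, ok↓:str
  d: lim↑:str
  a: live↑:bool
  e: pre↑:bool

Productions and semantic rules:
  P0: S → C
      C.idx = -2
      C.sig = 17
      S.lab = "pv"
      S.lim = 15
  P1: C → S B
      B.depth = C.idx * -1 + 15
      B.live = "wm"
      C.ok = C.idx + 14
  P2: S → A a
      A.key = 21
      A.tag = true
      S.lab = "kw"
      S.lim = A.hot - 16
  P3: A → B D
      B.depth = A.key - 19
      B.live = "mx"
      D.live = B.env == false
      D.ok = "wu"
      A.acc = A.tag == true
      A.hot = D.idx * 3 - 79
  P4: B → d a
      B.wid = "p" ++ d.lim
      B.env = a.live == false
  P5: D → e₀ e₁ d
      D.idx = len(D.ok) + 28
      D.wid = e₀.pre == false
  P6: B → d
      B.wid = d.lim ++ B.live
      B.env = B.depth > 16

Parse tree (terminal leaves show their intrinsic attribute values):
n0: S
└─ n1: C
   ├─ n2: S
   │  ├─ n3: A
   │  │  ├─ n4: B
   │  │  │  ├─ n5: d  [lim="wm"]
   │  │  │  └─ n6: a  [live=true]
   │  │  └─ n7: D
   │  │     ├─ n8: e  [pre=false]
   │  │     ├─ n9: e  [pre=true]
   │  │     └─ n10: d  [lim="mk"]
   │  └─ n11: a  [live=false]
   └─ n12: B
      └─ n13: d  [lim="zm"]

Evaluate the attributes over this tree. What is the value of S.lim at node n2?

1. n1.idx = -2  [-2]
2. n1.sig = 17  [17]
3. n3.key = 21  [21]
4. n3.tag = true  [true]
5. n4.depth = 2  [A.key - 19]
6. n4.live = "mx"  ["mx"]
7. n5.lim = "wm"  [terminal]
8. n6.live = true  [terminal]
9. n4.wid = "pwm"  ["p" ++ d.lim]
10. n4.env = false  [a.live == false]
11. n7.live = true  [B.env == false]
12. n7.ok = "wu"  ["wu"]
13. n8.pre = false  [terminal]
14. n9.pre = true  [terminal]
15. n10.lim = "mk"  [terminal]
16. n7.idx = 30  [len(D.ok) + 28]
17. n7.wid = true  [e₀.pre == false]
18. n3.acc = true  [A.tag == true]
19. n3.hot = 11  [D.idx * 3 - 79]
20. n11.live = false  [terminal]
21. n2.lab = "kw"  ["kw"]
22. n2.lim = -5  [A.hot - 16]
23. n12.depth = 17  [C.idx * -1 + 15]
24. n12.live = "wm"  ["wm"]
25. n13.lim = "zm"  [terminal]
26. n12.wid = "zmwm"  [d.lim ++ B.live]
27. n12.env = true  [B.depth > 16]
28. n1.ok = 12  [C.idx + 14]
29. n0.lab = "pv"  ["pv"]
30. n0.lim = 15  [15]

-5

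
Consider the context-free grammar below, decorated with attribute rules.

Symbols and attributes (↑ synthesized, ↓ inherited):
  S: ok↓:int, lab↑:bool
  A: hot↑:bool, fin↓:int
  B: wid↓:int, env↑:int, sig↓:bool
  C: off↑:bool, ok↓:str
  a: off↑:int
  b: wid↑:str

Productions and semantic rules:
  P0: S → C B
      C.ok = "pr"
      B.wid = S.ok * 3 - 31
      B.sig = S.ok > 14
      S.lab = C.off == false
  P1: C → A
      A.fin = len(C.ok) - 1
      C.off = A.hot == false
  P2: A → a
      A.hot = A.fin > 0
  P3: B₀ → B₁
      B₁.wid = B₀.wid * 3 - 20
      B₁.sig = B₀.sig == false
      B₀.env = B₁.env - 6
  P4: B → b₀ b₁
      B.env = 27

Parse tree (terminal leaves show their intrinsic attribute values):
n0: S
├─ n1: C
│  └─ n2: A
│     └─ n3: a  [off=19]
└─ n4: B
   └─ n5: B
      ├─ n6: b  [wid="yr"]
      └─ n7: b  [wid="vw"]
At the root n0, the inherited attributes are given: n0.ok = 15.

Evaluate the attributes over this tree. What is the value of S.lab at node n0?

true

1. n0.ok = 15  [given at root]
2. n1.ok = "pr"  ["pr"]
3. n2.fin = 1  [len(C.ok) - 1]
4. n3.off = 19  [terminal]
5. n2.hot = true  [A.fin > 0]
6. n1.off = false  [A.hot == false]
7. n4.wid = 14  [S.ok * 3 - 31]
8. n4.sig = true  [S.ok > 14]
9. n5.wid = 22  [B₀.wid * 3 - 20]
10. n5.sig = false  [B₀.sig == false]
11. n6.wid = "yr"  [terminal]
12. n7.wid = "vw"  [terminal]
13. n5.env = 27  [27]
14. n4.env = 21  [B₁.env - 6]
15. n0.lab = true  [C.off == false]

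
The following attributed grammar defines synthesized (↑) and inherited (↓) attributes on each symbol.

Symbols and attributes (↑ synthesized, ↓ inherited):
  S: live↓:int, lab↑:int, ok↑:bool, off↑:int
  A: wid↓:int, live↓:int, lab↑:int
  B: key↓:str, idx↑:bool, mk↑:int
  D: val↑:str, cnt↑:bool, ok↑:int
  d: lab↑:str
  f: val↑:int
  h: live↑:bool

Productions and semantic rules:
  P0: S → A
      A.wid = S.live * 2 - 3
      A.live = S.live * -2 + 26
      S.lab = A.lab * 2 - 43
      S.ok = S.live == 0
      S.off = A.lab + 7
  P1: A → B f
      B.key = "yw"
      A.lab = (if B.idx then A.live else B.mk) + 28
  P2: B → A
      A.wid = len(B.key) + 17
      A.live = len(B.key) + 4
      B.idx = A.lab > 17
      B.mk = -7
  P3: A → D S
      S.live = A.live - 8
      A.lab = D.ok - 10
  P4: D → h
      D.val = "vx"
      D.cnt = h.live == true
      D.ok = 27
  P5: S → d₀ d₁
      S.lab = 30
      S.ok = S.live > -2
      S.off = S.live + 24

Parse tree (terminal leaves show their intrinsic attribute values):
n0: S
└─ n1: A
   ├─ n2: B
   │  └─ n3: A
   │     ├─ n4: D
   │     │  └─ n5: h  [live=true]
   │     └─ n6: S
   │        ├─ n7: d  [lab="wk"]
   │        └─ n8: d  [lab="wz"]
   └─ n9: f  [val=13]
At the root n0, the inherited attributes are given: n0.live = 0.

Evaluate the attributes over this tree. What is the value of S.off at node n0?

1. n0.live = 0  [given at root]
2. n1.wid = -3  [S.live * 2 - 3]
3. n1.live = 26  [S.live * -2 + 26]
4. n2.key = "yw"  ["yw"]
5. n3.wid = 19  [len(B.key) + 17]
6. n3.live = 6  [len(B.key) + 4]
7. n5.live = true  [terminal]
8. n4.val = "vx"  ["vx"]
9. n4.cnt = true  [h.live == true]
10. n4.ok = 27  [27]
11. n6.live = -2  [A.live - 8]
12. n7.lab = "wk"  [terminal]
13. n8.lab = "wz"  [terminal]
14. n6.lab = 30  [30]
15. n6.ok = false  [S.live > -2]
16. n6.off = 22  [S.live + 24]
17. n3.lab = 17  [D.ok - 10]
18. n2.idx = false  [A.lab > 17]
19. n2.mk = -7  [-7]
20. n9.val = 13  [terminal]
21. n1.lab = 21  [(if B.idx then A.live else B.mk) + 28]
22. n0.lab = -1  [A.lab * 2 - 43]
23. n0.ok = true  [S.live == 0]
24. n0.off = 28  [A.lab + 7]

28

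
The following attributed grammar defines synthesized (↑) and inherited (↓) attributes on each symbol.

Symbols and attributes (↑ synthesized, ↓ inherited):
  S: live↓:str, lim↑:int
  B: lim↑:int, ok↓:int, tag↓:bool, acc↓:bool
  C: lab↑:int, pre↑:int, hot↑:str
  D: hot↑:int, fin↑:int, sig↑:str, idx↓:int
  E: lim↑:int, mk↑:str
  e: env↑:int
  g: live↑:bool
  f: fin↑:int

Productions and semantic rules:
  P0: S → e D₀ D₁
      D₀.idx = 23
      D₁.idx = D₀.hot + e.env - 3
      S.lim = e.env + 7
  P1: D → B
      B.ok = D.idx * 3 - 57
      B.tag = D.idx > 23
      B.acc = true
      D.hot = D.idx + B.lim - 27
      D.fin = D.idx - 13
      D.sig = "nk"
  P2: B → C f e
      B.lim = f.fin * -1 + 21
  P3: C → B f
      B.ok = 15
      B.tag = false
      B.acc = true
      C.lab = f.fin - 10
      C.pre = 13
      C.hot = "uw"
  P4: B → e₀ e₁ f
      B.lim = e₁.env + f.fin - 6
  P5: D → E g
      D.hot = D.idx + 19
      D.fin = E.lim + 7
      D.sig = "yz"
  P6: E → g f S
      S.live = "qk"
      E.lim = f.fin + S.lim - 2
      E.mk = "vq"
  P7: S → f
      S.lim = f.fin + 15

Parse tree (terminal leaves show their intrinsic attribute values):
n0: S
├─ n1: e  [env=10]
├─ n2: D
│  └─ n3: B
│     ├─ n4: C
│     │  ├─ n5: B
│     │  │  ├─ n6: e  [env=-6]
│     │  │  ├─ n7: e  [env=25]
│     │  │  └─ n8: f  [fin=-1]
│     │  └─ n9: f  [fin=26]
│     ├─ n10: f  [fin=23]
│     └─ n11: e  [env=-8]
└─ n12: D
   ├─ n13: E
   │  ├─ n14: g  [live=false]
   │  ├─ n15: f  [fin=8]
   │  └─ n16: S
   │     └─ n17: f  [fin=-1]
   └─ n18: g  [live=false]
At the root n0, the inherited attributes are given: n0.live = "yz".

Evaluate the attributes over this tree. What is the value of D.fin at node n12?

1. n0.live = "yz"  [given at root]
2. n1.env = 10  [terminal]
3. n2.idx = 23  [23]
4. n3.ok = 12  [D.idx * 3 - 57]
5. n3.tag = false  [D.idx > 23]
6. n3.acc = true  [true]
7. n5.ok = 15  [15]
8. n5.tag = false  [false]
9. n5.acc = true  [true]
10. n6.env = -6  [terminal]
11. n7.env = 25  [terminal]
12. n8.fin = -1  [terminal]
13. n5.lim = 18  [e₁.env + f.fin - 6]
14. n9.fin = 26  [terminal]
15. n4.lab = 16  [f.fin - 10]
16. n4.pre = 13  [13]
17. n4.hot = "uw"  ["uw"]
18. n10.fin = 23  [terminal]
19. n11.env = -8  [terminal]
20. n3.lim = -2  [f.fin * -1 + 21]
21. n2.hot = -6  [D.idx + B.lim - 27]
22. n2.fin = 10  [D.idx - 13]
23. n2.sig = "nk"  ["nk"]
24. n12.idx = 1  [D₀.hot + e.env - 3]
25. n14.live = false  [terminal]
26. n15.fin = 8  [terminal]
27. n16.live = "qk"  ["qk"]
28. n17.fin = -1  [terminal]
29. n16.lim = 14  [f.fin + 15]
30. n13.lim = 20  [f.fin + S.lim - 2]
31. n13.mk = "vq"  ["vq"]
32. n18.live = false  [terminal]
33. n12.hot = 20  [D.idx + 19]
34. n12.fin = 27  [E.lim + 7]
35. n12.sig = "yz"  ["yz"]
36. n0.lim = 17  [e.env + 7]

27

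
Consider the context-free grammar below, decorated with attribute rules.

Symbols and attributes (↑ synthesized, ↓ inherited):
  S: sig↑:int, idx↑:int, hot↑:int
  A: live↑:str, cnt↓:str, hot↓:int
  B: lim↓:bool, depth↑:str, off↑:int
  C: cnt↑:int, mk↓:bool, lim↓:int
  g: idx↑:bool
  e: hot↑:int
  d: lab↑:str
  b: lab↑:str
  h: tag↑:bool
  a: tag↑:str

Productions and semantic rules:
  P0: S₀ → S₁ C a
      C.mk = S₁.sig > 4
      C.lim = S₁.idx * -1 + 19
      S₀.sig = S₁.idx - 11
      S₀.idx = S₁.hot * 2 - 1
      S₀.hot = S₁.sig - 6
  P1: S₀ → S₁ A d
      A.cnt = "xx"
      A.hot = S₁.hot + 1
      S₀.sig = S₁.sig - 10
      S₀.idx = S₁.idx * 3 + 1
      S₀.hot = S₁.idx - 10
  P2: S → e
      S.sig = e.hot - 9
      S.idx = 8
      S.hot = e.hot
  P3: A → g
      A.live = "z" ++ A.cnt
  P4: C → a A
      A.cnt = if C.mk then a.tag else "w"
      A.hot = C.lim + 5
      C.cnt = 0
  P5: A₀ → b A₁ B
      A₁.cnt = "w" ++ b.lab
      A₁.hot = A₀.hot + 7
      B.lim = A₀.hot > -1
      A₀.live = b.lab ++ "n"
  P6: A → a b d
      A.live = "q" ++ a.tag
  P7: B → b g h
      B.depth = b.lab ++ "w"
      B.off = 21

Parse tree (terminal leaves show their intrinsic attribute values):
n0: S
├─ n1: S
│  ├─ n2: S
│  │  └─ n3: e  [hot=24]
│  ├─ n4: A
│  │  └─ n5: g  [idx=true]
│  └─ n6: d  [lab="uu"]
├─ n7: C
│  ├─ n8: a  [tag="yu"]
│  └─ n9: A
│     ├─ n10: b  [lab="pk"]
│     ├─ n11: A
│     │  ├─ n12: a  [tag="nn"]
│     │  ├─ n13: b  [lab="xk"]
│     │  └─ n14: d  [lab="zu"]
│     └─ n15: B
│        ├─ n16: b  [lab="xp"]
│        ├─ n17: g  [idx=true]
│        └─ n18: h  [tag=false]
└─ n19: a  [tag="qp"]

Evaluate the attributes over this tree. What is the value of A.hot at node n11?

1. n3.hot = 24  [terminal]
2. n2.sig = 15  [e.hot - 9]
3. n2.idx = 8  [8]
4. n2.hot = 24  [e.hot]
5. n4.cnt = "xx"  ["xx"]
6. n4.hot = 25  [S₁.hot + 1]
7. n5.idx = true  [terminal]
8. n4.live = "zxx"  ["z" ++ A.cnt]
9. n6.lab = "uu"  [terminal]
10. n1.sig = 5  [S₁.sig - 10]
11. n1.idx = 25  [S₁.idx * 3 + 1]
12. n1.hot = -2  [S₁.idx - 10]
13. n7.mk = true  [S₁.sig > 4]
14. n7.lim = -6  [S₁.idx * -1 + 19]
15. n8.tag = "yu"  [terminal]
16. n9.cnt = "yu"  [if C.mk then a.tag else "w"]
17. n9.hot = -1  [C.lim + 5]
18. n10.lab = "pk"  [terminal]
19. n11.cnt = "wpk"  ["w" ++ b.lab]
20. n11.hot = 6  [A₀.hot + 7]
21. n12.tag = "nn"  [terminal]
22. n13.lab = "xk"  [terminal]
23. n14.lab = "zu"  [terminal]
24. n11.live = "qnn"  ["q" ++ a.tag]
25. n15.lim = false  [A₀.hot > -1]
26. n16.lab = "xp"  [terminal]
27. n17.idx = true  [terminal]
28. n18.tag = false  [terminal]
29. n15.depth = "xpw"  [b.lab ++ "w"]
30. n15.off = 21  [21]
31. n9.live = "pkn"  [b.lab ++ "n"]
32. n7.cnt = 0  [0]
33. n19.tag = "qp"  [terminal]
34. n0.sig = 14  [S₁.idx - 11]
35. n0.idx = -5  [S₁.hot * 2 - 1]
36. n0.hot = -1  [S₁.sig - 6]

6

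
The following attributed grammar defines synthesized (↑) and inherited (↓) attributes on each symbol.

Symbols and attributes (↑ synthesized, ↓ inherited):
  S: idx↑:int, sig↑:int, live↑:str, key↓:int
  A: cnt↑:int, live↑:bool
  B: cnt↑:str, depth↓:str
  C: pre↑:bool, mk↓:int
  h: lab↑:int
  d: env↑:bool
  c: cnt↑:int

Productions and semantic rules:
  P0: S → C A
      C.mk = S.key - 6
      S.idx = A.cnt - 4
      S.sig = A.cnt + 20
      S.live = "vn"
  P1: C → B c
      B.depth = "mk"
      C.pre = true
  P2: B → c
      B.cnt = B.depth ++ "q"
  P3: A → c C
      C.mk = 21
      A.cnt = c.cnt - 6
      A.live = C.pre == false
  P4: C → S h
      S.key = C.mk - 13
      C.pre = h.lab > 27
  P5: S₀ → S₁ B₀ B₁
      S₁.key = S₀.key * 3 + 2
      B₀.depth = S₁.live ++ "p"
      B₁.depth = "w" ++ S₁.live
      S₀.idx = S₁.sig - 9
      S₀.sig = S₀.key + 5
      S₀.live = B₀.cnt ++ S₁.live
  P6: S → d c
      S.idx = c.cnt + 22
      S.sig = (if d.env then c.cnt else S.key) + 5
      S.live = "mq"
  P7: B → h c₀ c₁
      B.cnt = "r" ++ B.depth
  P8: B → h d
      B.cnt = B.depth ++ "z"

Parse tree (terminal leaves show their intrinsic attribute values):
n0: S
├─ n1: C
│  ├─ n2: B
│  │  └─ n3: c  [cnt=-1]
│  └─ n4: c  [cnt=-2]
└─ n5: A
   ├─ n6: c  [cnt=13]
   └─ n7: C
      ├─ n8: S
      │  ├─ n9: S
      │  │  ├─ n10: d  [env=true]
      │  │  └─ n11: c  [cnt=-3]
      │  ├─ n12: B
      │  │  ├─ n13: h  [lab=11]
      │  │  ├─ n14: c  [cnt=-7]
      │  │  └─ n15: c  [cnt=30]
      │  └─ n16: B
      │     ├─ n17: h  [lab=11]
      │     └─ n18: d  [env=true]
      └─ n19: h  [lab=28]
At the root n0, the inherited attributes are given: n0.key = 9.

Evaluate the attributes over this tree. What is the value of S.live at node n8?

1. n0.key = 9  [given at root]
2. n1.mk = 3  [S.key - 6]
3. n2.depth = "mk"  ["mk"]
4. n3.cnt = -1  [terminal]
5. n2.cnt = "mkq"  [B.depth ++ "q"]
6. n4.cnt = -2  [terminal]
7. n1.pre = true  [true]
8. n6.cnt = 13  [terminal]
9. n7.mk = 21  [21]
10. n8.key = 8  [C.mk - 13]
11. n9.key = 26  [S₀.key * 3 + 2]
12. n10.env = true  [terminal]
13. n11.cnt = -3  [terminal]
14. n9.idx = 19  [c.cnt + 22]
15. n9.sig = 2  [(if d.env then c.cnt else S.key) + 5]
16. n9.live = "mq"  ["mq"]
17. n12.depth = "mqp"  [S₁.live ++ "p"]
18. n13.lab = 11  [terminal]
19. n14.cnt = -7  [terminal]
20. n15.cnt = 30  [terminal]
21. n12.cnt = "rmqp"  ["r" ++ B.depth]
22. n16.depth = "wmq"  ["w" ++ S₁.live]
23. n17.lab = 11  [terminal]
24. n18.env = true  [terminal]
25. n16.cnt = "wmqz"  [B.depth ++ "z"]
26. n8.idx = -7  [S₁.sig - 9]
27. n8.sig = 13  [S₀.key + 5]
28. n8.live = "rmqpmq"  [B₀.cnt ++ S₁.live]
29. n19.lab = 28  [terminal]
30. n7.pre = true  [h.lab > 27]
31. n5.cnt = 7  [c.cnt - 6]
32. n5.live = false  [C.pre == false]
33. n0.idx = 3  [A.cnt - 4]
34. n0.sig = 27  [A.cnt + 20]
35. n0.live = "vn"  ["vn"]

"rmqpmq"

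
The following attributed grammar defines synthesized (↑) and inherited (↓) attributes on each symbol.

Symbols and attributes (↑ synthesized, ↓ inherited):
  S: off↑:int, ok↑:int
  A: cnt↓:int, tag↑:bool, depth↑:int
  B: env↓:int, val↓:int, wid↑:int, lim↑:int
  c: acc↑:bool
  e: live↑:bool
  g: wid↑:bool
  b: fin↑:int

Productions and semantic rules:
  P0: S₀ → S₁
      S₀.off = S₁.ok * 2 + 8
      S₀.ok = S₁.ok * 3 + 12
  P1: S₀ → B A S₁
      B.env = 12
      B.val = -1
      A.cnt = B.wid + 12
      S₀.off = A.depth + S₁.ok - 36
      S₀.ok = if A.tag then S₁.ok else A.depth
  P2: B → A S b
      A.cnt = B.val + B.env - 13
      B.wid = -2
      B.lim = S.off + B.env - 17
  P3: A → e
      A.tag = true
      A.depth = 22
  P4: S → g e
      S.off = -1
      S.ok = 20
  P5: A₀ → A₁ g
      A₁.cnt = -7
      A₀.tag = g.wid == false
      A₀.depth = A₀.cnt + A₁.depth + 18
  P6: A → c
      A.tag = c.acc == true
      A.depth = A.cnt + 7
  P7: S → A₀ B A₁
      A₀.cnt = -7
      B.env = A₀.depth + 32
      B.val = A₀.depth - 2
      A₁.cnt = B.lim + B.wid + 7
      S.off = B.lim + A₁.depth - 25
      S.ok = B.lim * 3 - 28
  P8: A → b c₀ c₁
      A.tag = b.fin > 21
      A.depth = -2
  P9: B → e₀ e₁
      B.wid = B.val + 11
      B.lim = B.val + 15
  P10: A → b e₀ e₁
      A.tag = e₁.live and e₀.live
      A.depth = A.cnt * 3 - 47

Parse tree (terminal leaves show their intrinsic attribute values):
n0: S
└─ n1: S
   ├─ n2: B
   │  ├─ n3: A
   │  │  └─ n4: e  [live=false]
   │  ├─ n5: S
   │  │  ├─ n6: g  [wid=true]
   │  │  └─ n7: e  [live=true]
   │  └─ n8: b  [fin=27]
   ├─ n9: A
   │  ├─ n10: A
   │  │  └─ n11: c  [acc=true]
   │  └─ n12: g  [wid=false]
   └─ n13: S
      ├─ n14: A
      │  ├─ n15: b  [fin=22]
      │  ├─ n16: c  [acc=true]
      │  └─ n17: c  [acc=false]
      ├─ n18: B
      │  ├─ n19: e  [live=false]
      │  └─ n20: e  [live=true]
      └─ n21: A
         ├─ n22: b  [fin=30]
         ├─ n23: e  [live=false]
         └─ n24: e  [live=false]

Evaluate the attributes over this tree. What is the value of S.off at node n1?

1. n2.env = 12  [12]
2. n2.val = -1  [-1]
3. n3.cnt = -2  [B.val + B.env - 13]
4. n4.live = false  [terminal]
5. n3.tag = true  [true]
6. n3.depth = 22  [22]
7. n6.wid = true  [terminal]
8. n7.live = true  [terminal]
9. n5.off = -1  [-1]
10. n5.ok = 20  [20]
11. n8.fin = 27  [terminal]
12. n2.wid = -2  [-2]
13. n2.lim = -6  [S.off + B.env - 17]
14. n9.cnt = 10  [B.wid + 12]
15. n10.cnt = -7  [-7]
16. n11.acc = true  [terminal]
17. n10.tag = true  [c.acc == true]
18. n10.depth = 0  [A.cnt + 7]
19. n12.wid = false  [terminal]
20. n9.tag = true  [g.wid == false]
21. n9.depth = 28  [A₀.cnt + A₁.depth + 18]
22. n14.cnt = -7  [-7]
23. n15.fin = 22  [terminal]
24. n16.acc = true  [terminal]
25. n17.acc = false  [terminal]
26. n14.tag = true  [b.fin > 21]
27. n14.depth = -2  [-2]
28. n18.env = 30  [A₀.depth + 32]
29. n18.val = -4  [A₀.depth - 2]
30. n19.live = false  [terminal]
31. n20.live = true  [terminal]
32. n18.wid = 7  [B.val + 11]
33. n18.lim = 11  [B.val + 15]
34. n21.cnt = 25  [B.lim + B.wid + 7]
35. n22.fin = 30  [terminal]
36. n23.live = false  [terminal]
37. n24.live = false  [terminal]
38. n21.tag = false  [e₁.live and e₀.live]
39. n21.depth = 28  [A.cnt * 3 - 47]
40. n13.off = 14  [B.lim + A₁.depth - 25]
41. n13.ok = 5  [B.lim * 3 - 28]
42. n1.off = -3  [A.depth + S₁.ok - 36]
43. n1.ok = 5  [if A.tag then S₁.ok else A.depth]
44. n0.off = 18  [S₁.ok * 2 + 8]
45. n0.ok = 27  [S₁.ok * 3 + 12]

-3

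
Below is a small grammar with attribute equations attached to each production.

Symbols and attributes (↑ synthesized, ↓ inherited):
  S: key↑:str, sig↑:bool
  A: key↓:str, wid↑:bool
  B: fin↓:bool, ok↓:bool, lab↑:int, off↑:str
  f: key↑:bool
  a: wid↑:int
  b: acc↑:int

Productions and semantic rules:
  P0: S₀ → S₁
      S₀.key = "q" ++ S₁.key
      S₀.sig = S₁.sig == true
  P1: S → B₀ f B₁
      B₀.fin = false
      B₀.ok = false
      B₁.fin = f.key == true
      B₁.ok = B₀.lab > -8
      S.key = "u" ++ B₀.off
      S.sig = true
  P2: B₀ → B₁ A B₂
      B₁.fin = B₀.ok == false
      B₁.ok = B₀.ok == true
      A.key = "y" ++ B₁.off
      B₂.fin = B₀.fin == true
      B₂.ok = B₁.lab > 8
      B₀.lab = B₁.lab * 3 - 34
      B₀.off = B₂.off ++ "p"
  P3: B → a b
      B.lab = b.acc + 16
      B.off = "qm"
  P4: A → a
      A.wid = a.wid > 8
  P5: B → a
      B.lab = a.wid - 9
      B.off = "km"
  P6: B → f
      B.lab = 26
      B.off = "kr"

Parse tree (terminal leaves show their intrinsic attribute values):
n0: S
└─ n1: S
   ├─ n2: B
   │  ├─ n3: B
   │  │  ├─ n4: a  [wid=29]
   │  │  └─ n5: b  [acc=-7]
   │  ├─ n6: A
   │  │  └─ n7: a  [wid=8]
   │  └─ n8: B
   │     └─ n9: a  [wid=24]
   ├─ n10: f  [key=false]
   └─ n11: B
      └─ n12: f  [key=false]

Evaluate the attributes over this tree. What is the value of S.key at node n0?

"qukmp"

1. n2.fin = false  [false]
2. n2.ok = false  [false]
3. n3.fin = true  [B₀.ok == false]
4. n3.ok = false  [B₀.ok == true]
5. n4.wid = 29  [terminal]
6. n5.acc = -7  [terminal]
7. n3.lab = 9  [b.acc + 16]
8. n3.off = "qm"  ["qm"]
9. n6.key = "yqm"  ["y" ++ B₁.off]
10. n7.wid = 8  [terminal]
11. n6.wid = false  [a.wid > 8]
12. n8.fin = false  [B₀.fin == true]
13. n8.ok = true  [B₁.lab > 8]
14. n9.wid = 24  [terminal]
15. n8.lab = 15  [a.wid - 9]
16. n8.off = "km"  ["km"]
17. n2.lab = -7  [B₁.lab * 3 - 34]
18. n2.off = "kmp"  [B₂.off ++ "p"]
19. n10.key = false  [terminal]
20. n11.fin = false  [f.key == true]
21. n11.ok = true  [B₀.lab > -8]
22. n12.key = false  [terminal]
23. n11.lab = 26  [26]
24. n11.off = "kr"  ["kr"]
25. n1.key = "ukmp"  ["u" ++ B₀.off]
26. n1.sig = true  [true]
27. n0.key = "qukmp"  ["q" ++ S₁.key]
28. n0.sig = true  [S₁.sig == true]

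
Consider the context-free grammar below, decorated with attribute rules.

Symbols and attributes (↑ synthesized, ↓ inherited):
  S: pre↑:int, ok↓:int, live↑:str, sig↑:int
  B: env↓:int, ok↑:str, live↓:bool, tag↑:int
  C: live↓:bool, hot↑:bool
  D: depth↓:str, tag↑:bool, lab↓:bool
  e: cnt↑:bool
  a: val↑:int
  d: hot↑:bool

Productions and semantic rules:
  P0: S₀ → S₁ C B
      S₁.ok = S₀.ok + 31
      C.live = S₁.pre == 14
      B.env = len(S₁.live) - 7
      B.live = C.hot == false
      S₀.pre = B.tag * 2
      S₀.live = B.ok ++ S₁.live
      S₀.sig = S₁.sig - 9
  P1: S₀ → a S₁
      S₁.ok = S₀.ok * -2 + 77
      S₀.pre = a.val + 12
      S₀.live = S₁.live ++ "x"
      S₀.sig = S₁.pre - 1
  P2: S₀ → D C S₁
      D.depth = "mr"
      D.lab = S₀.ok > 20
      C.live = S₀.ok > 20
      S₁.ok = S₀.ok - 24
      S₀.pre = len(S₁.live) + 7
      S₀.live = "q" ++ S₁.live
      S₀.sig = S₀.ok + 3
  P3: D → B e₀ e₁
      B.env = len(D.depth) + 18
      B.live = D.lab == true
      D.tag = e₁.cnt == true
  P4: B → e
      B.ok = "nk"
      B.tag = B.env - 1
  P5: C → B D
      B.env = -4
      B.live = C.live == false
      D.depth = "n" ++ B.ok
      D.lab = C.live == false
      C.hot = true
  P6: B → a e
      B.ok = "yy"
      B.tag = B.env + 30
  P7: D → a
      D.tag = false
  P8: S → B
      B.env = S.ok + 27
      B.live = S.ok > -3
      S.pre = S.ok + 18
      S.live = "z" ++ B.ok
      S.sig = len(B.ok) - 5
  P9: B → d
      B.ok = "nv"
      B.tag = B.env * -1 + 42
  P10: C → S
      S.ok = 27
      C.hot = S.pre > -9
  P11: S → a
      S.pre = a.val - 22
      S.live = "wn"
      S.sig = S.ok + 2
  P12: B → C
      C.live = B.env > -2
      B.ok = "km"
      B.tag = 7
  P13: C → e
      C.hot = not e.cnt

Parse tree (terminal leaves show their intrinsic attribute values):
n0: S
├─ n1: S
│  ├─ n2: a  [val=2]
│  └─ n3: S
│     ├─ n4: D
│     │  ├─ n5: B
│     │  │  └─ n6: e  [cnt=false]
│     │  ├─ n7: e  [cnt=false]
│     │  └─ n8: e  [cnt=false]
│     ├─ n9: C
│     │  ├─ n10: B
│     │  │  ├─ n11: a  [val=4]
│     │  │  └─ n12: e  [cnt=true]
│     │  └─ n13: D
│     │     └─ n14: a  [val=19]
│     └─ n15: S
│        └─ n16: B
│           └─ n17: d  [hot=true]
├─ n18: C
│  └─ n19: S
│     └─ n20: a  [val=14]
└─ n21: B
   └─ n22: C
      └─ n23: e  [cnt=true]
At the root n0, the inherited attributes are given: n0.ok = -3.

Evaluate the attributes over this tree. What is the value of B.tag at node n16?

18

1. n0.ok = -3  [given at root]
2. n1.ok = 28  [S₀.ok + 31]
3. n2.val = 2  [terminal]
4. n3.ok = 21  [S₀.ok * -2 + 77]
5. n4.depth = "mr"  ["mr"]
6. n4.lab = true  [S₀.ok > 20]
7. n5.env = 20  [len(D.depth) + 18]
8. n5.live = true  [D.lab == true]
9. n6.cnt = false  [terminal]
10. n5.ok = "nk"  ["nk"]
11. n5.tag = 19  [B.env - 1]
12. n7.cnt = false  [terminal]
13. n8.cnt = false  [terminal]
14. n4.tag = false  [e₁.cnt == true]
15. n9.live = true  [S₀.ok > 20]
16. n10.env = -4  [-4]
17. n10.live = false  [C.live == false]
18. n11.val = 4  [terminal]
19. n12.cnt = true  [terminal]
20. n10.ok = "yy"  ["yy"]
21. n10.tag = 26  [B.env + 30]
22. n13.depth = "nyy"  ["n" ++ B.ok]
23. n13.lab = false  [C.live == false]
24. n14.val = 19  [terminal]
25. n13.tag = false  [false]
26. n9.hot = true  [true]
27. n15.ok = -3  [S₀.ok - 24]
28. n16.env = 24  [S.ok + 27]
29. n16.live = false  [S.ok > -3]
30. n17.hot = true  [terminal]
31. n16.ok = "nv"  ["nv"]
32. n16.tag = 18  [B.env * -1 + 42]
33. n15.pre = 15  [S.ok + 18]
34. n15.live = "znv"  ["z" ++ B.ok]
35. n15.sig = -3  [len(B.ok) - 5]
36. n3.pre = 10  [len(S₁.live) + 7]
37. n3.live = "qznv"  ["q" ++ S₁.live]
38. n3.sig = 24  [S₀.ok + 3]
39. n1.pre = 14  [a.val + 12]
40. n1.live = "qznvx"  [S₁.live ++ "x"]
41. n1.sig = 9  [S₁.pre - 1]
42. n18.live = true  [S₁.pre == 14]
43. n19.ok = 27  [27]
44. n20.val = 14  [terminal]
45. n19.pre = -8  [a.val - 22]
46. n19.live = "wn"  ["wn"]
47. n19.sig = 29  [S.ok + 2]
48. n18.hot = true  [S.pre > -9]
49. n21.env = -2  [len(S₁.live) - 7]
50. n21.live = false  [C.hot == false]
51. n22.live = false  [B.env > -2]
52. n23.cnt = true  [terminal]
53. n22.hot = false  [not e.cnt]
54. n21.ok = "km"  ["km"]
55. n21.tag = 7  [7]
56. n0.pre = 14  [B.tag * 2]
57. n0.live = "kmqznvx"  [B.ok ++ S₁.live]
58. n0.sig = 0  [S₁.sig - 9]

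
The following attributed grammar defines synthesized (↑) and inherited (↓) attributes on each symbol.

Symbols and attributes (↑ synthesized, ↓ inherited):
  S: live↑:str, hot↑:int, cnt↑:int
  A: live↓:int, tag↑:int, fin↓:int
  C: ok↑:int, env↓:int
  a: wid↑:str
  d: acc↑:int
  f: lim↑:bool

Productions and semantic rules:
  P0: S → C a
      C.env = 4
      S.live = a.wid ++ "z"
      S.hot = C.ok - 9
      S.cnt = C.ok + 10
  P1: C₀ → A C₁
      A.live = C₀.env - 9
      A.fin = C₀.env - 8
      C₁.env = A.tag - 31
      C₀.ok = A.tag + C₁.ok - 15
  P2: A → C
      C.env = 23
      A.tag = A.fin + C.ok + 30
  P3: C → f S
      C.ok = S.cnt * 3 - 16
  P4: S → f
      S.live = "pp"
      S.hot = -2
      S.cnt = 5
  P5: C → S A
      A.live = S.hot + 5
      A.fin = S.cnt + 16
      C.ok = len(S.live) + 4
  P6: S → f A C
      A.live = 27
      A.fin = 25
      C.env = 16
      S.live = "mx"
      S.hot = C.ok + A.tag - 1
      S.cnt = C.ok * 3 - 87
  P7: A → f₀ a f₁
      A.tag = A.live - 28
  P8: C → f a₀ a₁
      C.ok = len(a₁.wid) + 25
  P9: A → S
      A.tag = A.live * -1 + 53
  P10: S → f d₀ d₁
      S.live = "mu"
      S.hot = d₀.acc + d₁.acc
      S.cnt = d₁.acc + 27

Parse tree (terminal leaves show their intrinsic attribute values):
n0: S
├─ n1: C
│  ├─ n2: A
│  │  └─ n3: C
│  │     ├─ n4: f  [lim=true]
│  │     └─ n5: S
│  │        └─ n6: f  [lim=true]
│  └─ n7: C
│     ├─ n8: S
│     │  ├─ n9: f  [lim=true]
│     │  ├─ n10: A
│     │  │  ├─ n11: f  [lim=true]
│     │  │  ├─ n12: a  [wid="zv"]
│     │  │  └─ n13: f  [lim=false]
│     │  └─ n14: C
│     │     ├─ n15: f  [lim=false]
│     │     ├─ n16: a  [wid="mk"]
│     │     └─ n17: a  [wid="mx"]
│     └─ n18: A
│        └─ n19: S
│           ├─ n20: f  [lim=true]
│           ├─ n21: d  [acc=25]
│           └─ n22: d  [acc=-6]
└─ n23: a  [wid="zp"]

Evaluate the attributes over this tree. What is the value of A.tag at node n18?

1. n1.env = 4  [4]
2. n2.live = -5  [C₀.env - 9]
3. n2.fin = -4  [C₀.env - 8]
4. n3.env = 23  [23]
5. n4.lim = true  [terminal]
6. n6.lim = true  [terminal]
7. n5.live = "pp"  ["pp"]
8. n5.hot = -2  [-2]
9. n5.cnt = 5  [5]
10. n3.ok = -1  [S.cnt * 3 - 16]
11. n2.tag = 25  [A.fin + C.ok + 30]
12. n7.env = -6  [A.tag - 31]
13. n9.lim = true  [terminal]
14. n10.live = 27  [27]
15. n10.fin = 25  [25]
16. n11.lim = true  [terminal]
17. n12.wid = "zv"  [terminal]
18. n13.lim = false  [terminal]
19. n10.tag = -1  [A.live - 28]
20. n14.env = 16  [16]
21. n15.lim = false  [terminal]
22. n16.wid = "mk"  [terminal]
23. n17.wid = "mx"  [terminal]
24. n14.ok = 27  [len(a₁.wid) + 25]
25. n8.live = "mx"  ["mx"]
26. n8.hot = 25  [C.ok + A.tag - 1]
27. n8.cnt = -6  [C.ok * 3 - 87]
28. n18.live = 30  [S.hot + 5]
29. n18.fin = 10  [S.cnt + 16]
30. n20.lim = true  [terminal]
31. n21.acc = 25  [terminal]
32. n22.acc = -6  [terminal]
33. n19.live = "mu"  ["mu"]
34. n19.hot = 19  [d₀.acc + d₁.acc]
35. n19.cnt = 21  [d₁.acc + 27]
36. n18.tag = 23  [A.live * -1 + 53]
37. n7.ok = 6  [len(S.live) + 4]
38. n1.ok = 16  [A.tag + C₁.ok - 15]
39. n23.wid = "zp"  [terminal]
40. n0.live = "zpz"  [a.wid ++ "z"]
41. n0.hot = 7  [C.ok - 9]
42. n0.cnt = 26  [C.ok + 10]

23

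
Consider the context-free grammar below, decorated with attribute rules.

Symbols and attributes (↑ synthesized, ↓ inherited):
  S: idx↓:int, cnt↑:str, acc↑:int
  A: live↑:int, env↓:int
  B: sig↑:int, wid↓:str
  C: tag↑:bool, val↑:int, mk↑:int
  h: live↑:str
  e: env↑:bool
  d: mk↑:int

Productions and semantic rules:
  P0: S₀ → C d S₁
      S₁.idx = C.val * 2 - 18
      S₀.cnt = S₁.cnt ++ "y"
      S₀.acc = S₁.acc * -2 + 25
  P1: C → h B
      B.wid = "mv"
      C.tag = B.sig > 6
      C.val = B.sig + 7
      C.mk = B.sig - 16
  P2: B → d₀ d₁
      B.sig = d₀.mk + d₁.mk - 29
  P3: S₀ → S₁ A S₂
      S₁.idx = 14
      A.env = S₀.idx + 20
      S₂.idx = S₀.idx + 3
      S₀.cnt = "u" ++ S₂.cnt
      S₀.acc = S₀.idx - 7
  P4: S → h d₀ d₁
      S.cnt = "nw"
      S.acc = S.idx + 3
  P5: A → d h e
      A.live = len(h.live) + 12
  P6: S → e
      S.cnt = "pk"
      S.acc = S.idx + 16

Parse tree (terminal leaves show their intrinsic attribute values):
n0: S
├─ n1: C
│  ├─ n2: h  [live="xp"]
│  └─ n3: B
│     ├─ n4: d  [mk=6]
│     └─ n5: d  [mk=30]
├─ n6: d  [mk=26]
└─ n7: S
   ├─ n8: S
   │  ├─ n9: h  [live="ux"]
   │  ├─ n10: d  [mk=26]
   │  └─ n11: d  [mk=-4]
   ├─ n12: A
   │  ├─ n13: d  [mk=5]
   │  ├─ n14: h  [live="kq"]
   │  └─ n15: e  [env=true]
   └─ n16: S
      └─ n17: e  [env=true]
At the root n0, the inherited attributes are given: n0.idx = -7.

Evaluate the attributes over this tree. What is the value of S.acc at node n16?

29

1. n0.idx = -7  [given at root]
2. n2.live = "xp"  [terminal]
3. n3.wid = "mv"  ["mv"]
4. n4.mk = 6  [terminal]
5. n5.mk = 30  [terminal]
6. n3.sig = 7  [d₀.mk + d₁.mk - 29]
7. n1.tag = true  [B.sig > 6]
8. n1.val = 14  [B.sig + 7]
9. n1.mk = -9  [B.sig - 16]
10. n6.mk = 26  [terminal]
11. n7.idx = 10  [C.val * 2 - 18]
12. n8.idx = 14  [14]
13. n9.live = "ux"  [terminal]
14. n10.mk = 26  [terminal]
15. n11.mk = -4  [terminal]
16. n8.cnt = "nw"  ["nw"]
17. n8.acc = 17  [S.idx + 3]
18. n12.env = 30  [S₀.idx + 20]
19. n13.mk = 5  [terminal]
20. n14.live = "kq"  [terminal]
21. n15.env = true  [terminal]
22. n12.live = 14  [len(h.live) + 12]
23. n16.idx = 13  [S₀.idx + 3]
24. n17.env = true  [terminal]
25. n16.cnt = "pk"  ["pk"]
26. n16.acc = 29  [S.idx + 16]
27. n7.cnt = "upk"  ["u" ++ S₂.cnt]
28. n7.acc = 3  [S₀.idx - 7]
29. n0.cnt = "upky"  [S₁.cnt ++ "y"]
30. n0.acc = 19  [S₁.acc * -2 + 25]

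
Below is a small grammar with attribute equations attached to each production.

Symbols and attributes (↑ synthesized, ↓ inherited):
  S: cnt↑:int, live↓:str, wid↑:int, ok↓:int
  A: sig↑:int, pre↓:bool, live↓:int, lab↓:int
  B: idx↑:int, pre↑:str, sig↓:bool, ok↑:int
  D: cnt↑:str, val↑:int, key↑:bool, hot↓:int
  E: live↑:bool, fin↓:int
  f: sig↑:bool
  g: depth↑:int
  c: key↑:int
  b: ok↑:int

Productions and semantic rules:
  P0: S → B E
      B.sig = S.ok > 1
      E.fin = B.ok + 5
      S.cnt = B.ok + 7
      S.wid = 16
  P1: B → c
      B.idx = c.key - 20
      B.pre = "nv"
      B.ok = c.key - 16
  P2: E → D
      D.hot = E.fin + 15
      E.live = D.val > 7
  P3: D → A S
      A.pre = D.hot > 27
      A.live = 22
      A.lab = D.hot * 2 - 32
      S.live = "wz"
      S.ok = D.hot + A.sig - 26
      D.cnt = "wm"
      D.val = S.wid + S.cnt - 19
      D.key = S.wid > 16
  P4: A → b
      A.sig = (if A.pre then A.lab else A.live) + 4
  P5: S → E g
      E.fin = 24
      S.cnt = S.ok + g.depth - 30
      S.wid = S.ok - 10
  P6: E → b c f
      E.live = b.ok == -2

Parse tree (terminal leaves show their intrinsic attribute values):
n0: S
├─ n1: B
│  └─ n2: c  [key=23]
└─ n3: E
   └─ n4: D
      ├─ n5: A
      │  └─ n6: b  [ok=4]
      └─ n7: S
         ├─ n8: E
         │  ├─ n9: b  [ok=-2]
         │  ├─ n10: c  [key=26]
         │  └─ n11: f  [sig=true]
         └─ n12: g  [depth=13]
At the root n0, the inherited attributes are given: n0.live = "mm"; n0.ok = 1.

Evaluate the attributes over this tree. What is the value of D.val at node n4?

8

1. n0.live = "mm"  [given at root]
2. n0.ok = 1  [given at root]
3. n1.sig = false  [S.ok > 1]
4. n2.key = 23  [terminal]
5. n1.idx = 3  [c.key - 20]
6. n1.pre = "nv"  ["nv"]
7. n1.ok = 7  [c.key - 16]
8. n3.fin = 12  [B.ok + 5]
9. n4.hot = 27  [E.fin + 15]
10. n5.pre = false  [D.hot > 27]
11. n5.live = 22  [22]
12. n5.lab = 22  [D.hot * 2 - 32]
13. n6.ok = 4  [terminal]
14. n5.sig = 26  [(if A.pre then A.lab else A.live) + 4]
15. n7.live = "wz"  ["wz"]
16. n7.ok = 27  [D.hot + A.sig - 26]
17. n8.fin = 24  [24]
18. n9.ok = -2  [terminal]
19. n10.key = 26  [terminal]
20. n11.sig = true  [terminal]
21. n8.live = true  [b.ok == -2]
22. n12.depth = 13  [terminal]
23. n7.cnt = 10  [S.ok + g.depth - 30]
24. n7.wid = 17  [S.ok - 10]
25. n4.cnt = "wm"  ["wm"]
26. n4.val = 8  [S.wid + S.cnt - 19]
27. n4.key = true  [S.wid > 16]
28. n3.live = true  [D.val > 7]
29. n0.cnt = 14  [B.ok + 7]
30. n0.wid = 16  [16]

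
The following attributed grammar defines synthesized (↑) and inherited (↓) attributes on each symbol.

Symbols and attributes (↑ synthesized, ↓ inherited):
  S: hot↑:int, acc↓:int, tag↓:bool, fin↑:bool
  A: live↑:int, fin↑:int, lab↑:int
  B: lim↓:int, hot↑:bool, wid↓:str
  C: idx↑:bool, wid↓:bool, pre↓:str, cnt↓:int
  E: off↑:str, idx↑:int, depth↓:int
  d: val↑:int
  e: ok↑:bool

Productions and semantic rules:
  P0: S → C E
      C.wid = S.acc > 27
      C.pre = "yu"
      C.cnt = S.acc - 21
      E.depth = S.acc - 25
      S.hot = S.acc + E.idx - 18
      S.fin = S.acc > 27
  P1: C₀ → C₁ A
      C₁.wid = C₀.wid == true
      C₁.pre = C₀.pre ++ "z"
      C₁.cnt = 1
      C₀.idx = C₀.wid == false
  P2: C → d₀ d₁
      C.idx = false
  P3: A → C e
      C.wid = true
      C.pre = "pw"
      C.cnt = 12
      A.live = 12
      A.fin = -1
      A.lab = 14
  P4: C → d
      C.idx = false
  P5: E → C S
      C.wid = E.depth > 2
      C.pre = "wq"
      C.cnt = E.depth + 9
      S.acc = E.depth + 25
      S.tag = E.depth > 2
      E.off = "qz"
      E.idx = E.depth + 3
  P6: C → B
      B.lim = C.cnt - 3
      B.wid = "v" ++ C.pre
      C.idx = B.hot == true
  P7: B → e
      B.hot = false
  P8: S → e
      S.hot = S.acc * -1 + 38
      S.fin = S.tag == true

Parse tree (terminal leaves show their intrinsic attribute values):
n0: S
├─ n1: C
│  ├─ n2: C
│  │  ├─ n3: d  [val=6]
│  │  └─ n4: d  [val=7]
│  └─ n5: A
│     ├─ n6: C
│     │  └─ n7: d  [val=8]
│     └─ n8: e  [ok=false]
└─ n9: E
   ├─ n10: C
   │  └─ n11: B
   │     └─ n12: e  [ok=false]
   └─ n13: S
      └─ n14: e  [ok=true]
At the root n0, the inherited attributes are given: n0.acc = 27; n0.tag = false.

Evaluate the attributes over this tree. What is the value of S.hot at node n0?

1. n0.acc = 27  [given at root]
2. n0.tag = false  [given at root]
3. n1.wid = false  [S.acc > 27]
4. n1.pre = "yu"  ["yu"]
5. n1.cnt = 6  [S.acc - 21]
6. n2.wid = false  [C₀.wid == true]
7. n2.pre = "yuz"  [C₀.pre ++ "z"]
8. n2.cnt = 1  [1]
9. n3.val = 6  [terminal]
10. n4.val = 7  [terminal]
11. n2.idx = false  [false]
12. n6.wid = true  [true]
13. n6.pre = "pw"  ["pw"]
14. n6.cnt = 12  [12]
15. n7.val = 8  [terminal]
16. n6.idx = false  [false]
17. n8.ok = false  [terminal]
18. n5.live = 12  [12]
19. n5.fin = -1  [-1]
20. n5.lab = 14  [14]
21. n1.idx = true  [C₀.wid == false]
22. n9.depth = 2  [S.acc - 25]
23. n10.wid = false  [E.depth > 2]
24. n10.pre = "wq"  ["wq"]
25. n10.cnt = 11  [E.depth + 9]
26. n11.lim = 8  [C.cnt - 3]
27. n11.wid = "vwq"  ["v" ++ C.pre]
28. n12.ok = false  [terminal]
29. n11.hot = false  [false]
30. n10.idx = false  [B.hot == true]
31. n13.acc = 27  [E.depth + 25]
32. n13.tag = false  [E.depth > 2]
33. n14.ok = true  [terminal]
34. n13.hot = 11  [S.acc * -1 + 38]
35. n13.fin = false  [S.tag == true]
36. n9.off = "qz"  ["qz"]
37. n9.idx = 5  [E.depth + 3]
38. n0.hot = 14  [S.acc + E.idx - 18]
39. n0.fin = false  [S.acc > 27]

14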